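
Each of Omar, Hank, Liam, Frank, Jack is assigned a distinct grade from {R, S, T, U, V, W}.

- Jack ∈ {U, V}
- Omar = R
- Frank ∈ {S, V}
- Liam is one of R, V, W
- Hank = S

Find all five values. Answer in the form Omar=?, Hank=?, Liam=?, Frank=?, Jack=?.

Omar has just one choice, so Omar = R. Strike R from Liam.
Hank has just one choice, so Hank = S. So Frank can't be S.
Frank has just one choice, so Frank = V. Eliminate V elsewhere: Liam, Jack.
Jack's domain is down to {U}, so Jack = U.
That leaves Liam = W.

Omar=R, Hank=S, Liam=W, Frank=V, Jack=U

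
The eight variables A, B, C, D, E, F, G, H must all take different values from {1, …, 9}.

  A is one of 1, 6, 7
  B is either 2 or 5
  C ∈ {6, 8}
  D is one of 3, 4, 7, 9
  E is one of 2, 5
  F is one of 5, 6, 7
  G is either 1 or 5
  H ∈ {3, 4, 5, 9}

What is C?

The 2 variables B and E are confined to {2, 5}, which locks those values in; drop them from F, G, H.
G has just one choice, so G = 1. So A can't be 1.
The 2 variables A and F are confined to {6, 7}, which locks those values in; drop them from C, D.
So C = 8.

8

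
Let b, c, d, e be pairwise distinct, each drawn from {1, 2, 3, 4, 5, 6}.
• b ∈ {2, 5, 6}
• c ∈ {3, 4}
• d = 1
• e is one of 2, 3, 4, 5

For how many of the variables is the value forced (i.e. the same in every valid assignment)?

d has just one choice, so d = 1.
Determined: d=1. The other variables each still have more than one consistent value. That makes 1.

1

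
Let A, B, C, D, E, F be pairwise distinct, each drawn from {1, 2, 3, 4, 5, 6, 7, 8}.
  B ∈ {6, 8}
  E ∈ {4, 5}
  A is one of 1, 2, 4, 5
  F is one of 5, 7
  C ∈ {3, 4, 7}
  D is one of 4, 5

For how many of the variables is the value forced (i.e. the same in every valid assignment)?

The 2 variables D and E are confined to {4, 5}, which locks those values in; drop them from A, C, F.
F's domain is down to {7}, so F = 7. Eliminate 7 elsewhere: C.
C's domain is down to {3}, so C = 3.
Determined: C=3, F=7. The other variables each still have more than one consistent value. That makes 2.

2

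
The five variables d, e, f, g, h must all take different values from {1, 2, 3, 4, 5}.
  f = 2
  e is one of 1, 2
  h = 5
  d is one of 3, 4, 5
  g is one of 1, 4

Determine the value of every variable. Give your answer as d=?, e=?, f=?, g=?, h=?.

f must be 2 (only option left). Strike 2 from e.
That leaves h = 5. Remove 5 from d.
e has just one choice, so e = 1. Remove 1 from g.
g has just one choice, so g = 4. So d can't be 4.
d's domain is down to {3}, so d = 3.

d=3, e=1, f=2, g=4, h=5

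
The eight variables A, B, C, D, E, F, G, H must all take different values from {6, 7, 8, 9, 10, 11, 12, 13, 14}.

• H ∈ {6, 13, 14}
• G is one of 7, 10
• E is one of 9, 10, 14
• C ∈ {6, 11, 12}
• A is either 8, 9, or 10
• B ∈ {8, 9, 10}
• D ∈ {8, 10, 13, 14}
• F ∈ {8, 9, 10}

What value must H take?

6

The 3 variables A, B, F are confined to {8, 9, 10}, which locks those values in; drop them from D, E, G.
That leaves E = 14. Remove 14 from D, H.
G's domain is down to {7}, so G = 7.
D must be 13 (only option left). Remove 13 from H.
So H = 6.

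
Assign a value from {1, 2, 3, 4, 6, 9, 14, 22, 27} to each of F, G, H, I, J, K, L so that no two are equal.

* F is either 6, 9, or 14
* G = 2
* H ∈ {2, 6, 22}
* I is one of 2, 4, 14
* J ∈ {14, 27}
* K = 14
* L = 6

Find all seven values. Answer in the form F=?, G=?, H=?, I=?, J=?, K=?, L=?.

F=9, G=2, H=22, I=4, J=27, K=14, L=6

G must be 2 (only option left). So H, I can't be 2.
K must be 14 (only option left). So F, I, J can't be 14.
L's domain is down to {6}, so L = 6. Remove 6 from F, H.
That leaves F = 9.
H has just one choice, so H = 22.
I's domain is down to {4}, so I = 4.
J has just one choice, so J = 27.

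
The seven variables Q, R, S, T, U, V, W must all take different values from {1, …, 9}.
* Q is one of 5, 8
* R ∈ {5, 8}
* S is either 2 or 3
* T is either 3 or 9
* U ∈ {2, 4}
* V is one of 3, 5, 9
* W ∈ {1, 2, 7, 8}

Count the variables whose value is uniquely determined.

2

Q and R share exactly the 2 values {5, 8}; by pigeonhole those values go to them, so strike 5, 8 from V, W.
T and V share exactly the 2 values {3, 9}; by pigeonhole those values go to them, so strike 3, 9 from S.
S has just one choice, so S = 2. So U, W can't be 2.
That leaves U = 4.
Determined: S=2, U=4. The other variables each still have more than one consistent value. That makes 2.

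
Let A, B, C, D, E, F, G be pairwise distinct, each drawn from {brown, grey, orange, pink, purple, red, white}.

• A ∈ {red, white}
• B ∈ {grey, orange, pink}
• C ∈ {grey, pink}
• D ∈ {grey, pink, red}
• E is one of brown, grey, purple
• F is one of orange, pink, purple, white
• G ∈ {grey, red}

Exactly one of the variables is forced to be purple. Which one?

The 7 variables together cover exactly {brown, grey, orange, pink, purple, red, white} — 7 values for 7 variables — and brown appears only in E's list, so E = brown.
The 6 still-open variables together cover exactly {grey, orange, pink, purple, red, white} — 6 values for 6 variables — and purple appears only in F's list, so F = purple.

F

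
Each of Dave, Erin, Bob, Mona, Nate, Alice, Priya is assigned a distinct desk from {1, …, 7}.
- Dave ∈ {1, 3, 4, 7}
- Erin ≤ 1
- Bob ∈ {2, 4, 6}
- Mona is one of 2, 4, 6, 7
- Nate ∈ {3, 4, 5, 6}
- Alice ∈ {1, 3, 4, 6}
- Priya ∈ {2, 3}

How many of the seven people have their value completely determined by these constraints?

2

Erin must be 1 (only option left). So Dave, Alice can't be 1.
The 6 still-open variables together cover exactly {2, 3, 4, 5, 6, 7} — 6 values for 6 variables — and 5 appears only in Nate's list, so Nate = 5.
Determined: Erin=1, Nate=5. The other people each still have more than one consistent value. That makes 2.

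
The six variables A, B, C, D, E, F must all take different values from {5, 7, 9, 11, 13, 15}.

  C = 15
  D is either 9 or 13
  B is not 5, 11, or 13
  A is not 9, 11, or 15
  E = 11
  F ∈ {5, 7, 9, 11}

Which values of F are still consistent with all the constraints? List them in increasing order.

5, 7, 9

C must be 15 (only option left). Strike 15 from B.
E's domain is down to {11}, so E = 11. So F can't be 11.
No further eliminations apply; F can still be any of 5, 7, 9.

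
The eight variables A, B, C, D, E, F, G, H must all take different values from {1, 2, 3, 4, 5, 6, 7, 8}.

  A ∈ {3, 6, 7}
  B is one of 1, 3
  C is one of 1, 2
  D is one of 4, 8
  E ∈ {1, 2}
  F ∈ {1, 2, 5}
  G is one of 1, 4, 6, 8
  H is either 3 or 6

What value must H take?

6

The 8 variables draw from only 8 values {1, 2, 3, 4, 5, 6, 7, 8}, so each is used; only F can be 5, hence F = 5.
The 7 still-open variables together cover exactly {1, 2, 3, 4, 6, 7, 8} — 7 values for 7 variables — and 7 appears only in A's list, so A = 7.
C and E share exactly the 2 values {1, 2}; by pigeonhole those values go to them, so strike 1, 2 from B, G.
B's domain is down to {3}, so B = 3. Remove 3 from H.
So H = 6.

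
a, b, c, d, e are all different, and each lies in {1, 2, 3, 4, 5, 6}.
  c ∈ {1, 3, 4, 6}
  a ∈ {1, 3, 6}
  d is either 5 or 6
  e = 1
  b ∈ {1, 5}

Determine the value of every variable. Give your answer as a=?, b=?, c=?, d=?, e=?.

a=3, b=5, c=4, d=6, e=1

e has just one choice, so e = 1. Eliminate 1 elsewhere: a, b, c.
b's domain is down to {5}, so b = 5. So d can't be 5.
That leaves d = 6. So a, c can't be 6.
a has just one choice, so a = 3. Remove 3 from c.
c has just one choice, so c = 4.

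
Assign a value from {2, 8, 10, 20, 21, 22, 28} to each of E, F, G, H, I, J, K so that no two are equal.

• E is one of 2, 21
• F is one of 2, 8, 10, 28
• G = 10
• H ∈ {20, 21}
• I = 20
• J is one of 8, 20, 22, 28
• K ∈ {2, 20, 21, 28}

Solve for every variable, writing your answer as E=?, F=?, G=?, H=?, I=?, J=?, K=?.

G must be 10 (only option left). Eliminate 10 elsewhere: F.
That leaves I = 20. Remove 20 from H, J, K.
H has just one choice, so H = 21. So E, K can't be 21.
E must be 2 (only option left). Eliminate 2 elsewhere: F, K.
That leaves K = 28. Strike 28 from F, J.
That leaves F = 8. So J can't be 8.
J's domain is down to {22}, so J = 22.

E=2, F=8, G=10, H=21, I=20, J=22, K=28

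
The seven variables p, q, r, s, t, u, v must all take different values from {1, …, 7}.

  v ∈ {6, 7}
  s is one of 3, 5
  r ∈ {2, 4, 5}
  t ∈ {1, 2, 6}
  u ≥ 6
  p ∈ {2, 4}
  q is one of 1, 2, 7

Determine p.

4

The 7 variables together cover exactly {1, 2, 3, 4, 5, 6, 7} — 7 values for 7 variables — and 3 appears only in s's list, so s = 3.
The 6 still-open variables together cover exactly {1, 2, 4, 5, 6, 7} — 6 values for 6 variables — and 5 appears only in r's list, so r = 5.
The 5 still-open variables draw from only 5 values {1, 2, 4, 6, 7}, so each is used; only p can be 4, hence p = 4.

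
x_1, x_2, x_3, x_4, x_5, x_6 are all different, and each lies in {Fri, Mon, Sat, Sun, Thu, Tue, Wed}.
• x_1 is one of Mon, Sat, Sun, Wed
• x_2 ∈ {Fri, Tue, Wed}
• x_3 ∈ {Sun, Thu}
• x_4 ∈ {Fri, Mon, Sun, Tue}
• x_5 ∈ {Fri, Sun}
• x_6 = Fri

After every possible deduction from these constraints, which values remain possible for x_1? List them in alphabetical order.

Mon, Sat, Wed

x_6's domain is down to {Fri}, so x_6 = Fri. Remove Fri from x_2, x_4, x_5.
x_5 must be Sun (only option left). Strike Sun from x_1, x_3, x_4.
x_3 has just one choice, so x_3 = Thu.
No further eliminations apply; x_1 can still be any of Mon, Sat, Wed.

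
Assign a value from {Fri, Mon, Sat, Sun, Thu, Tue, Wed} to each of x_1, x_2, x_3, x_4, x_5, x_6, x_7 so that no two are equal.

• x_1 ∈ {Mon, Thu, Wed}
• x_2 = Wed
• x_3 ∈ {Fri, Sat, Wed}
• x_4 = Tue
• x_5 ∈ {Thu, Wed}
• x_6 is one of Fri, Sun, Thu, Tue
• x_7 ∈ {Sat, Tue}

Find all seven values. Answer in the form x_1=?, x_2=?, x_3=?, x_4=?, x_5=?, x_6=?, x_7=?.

x_2 has just one choice, so x_2 = Wed. So x_1, x_3, x_5 can't be Wed.
x_4 has just one choice, so x_4 = Tue. Eliminate Tue elsewhere: x_6, x_7.
x_5's domain is down to {Thu}, so x_5 = Thu. So x_1, x_6 can't be Thu.
That leaves x_7 = Sat. So x_3 can't be Sat.
x_1 must be Mon (only option left).
x_3 has just one choice, so x_3 = Fri. Remove Fri from x_6.
x_6's domain is down to {Sun}, so x_6 = Sun.

x_1=Mon, x_2=Wed, x_3=Fri, x_4=Tue, x_5=Thu, x_6=Sun, x_7=Sat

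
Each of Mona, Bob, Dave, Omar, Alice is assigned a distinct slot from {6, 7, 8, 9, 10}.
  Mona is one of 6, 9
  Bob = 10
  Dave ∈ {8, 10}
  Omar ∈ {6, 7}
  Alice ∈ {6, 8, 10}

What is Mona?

Bob has just one choice, so Bob = 10. Eliminate 10 elsewhere: Dave, Alice.
Dave has just one choice, so Dave = 8. Eliminate 8 elsewhere: Alice.
Alice has just one choice, so Alice = 6. Remove 6 from Mona, Omar.
So Mona = 9.

9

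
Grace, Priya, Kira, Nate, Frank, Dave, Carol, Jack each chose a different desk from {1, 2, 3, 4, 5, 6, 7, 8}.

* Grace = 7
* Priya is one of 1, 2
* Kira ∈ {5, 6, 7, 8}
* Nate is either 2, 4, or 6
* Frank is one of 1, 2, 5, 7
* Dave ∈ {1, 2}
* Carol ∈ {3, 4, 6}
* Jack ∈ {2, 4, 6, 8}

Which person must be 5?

Grace must be 7 (only option left). Remove 7 from Kira, Frank.
The 7 still-open variables together cover exactly {1, 2, 3, 4, 5, 6, 8} — 7 values for 7 variables — and 3 appears only in Carol's list, so Carol = 3.
Priya and Dave between them cover only {1, 2} — a naked pair. Remove those values from Nate, Frank, Jack.
So 5 goes to Frank.

Frank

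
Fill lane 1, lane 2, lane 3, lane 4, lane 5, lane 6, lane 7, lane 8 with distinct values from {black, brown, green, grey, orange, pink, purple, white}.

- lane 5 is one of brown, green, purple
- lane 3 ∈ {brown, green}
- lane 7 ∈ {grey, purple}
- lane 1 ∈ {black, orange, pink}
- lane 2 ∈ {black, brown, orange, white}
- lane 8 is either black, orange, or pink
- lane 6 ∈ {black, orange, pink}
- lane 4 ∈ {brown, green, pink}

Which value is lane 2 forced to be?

The 8 variables draw from only 8 values {black, brown, green, grey, orange, pink, purple, white}, so each is used; only lane 7 can be grey, hence lane 7 = grey.
Among the 7 still-open variables, purple fits only lane 5 (and all 7 values in {black, brown, green, orange, pink, purple, white} must be used), so lane 5 = purple.
The 6 still-open variables together cover exactly {black, brown, green, orange, pink, white} — 6 values for 6 variables — and white appears only in lane 2's list, so lane 2 = white.

white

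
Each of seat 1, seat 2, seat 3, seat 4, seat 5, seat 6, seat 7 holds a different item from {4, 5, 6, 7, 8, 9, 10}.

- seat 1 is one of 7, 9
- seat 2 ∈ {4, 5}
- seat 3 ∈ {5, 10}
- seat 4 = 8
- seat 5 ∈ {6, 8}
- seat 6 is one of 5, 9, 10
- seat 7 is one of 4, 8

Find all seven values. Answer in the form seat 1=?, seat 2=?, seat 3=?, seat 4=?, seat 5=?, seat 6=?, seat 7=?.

seat 1=7, seat 2=5, seat 3=10, seat 4=8, seat 5=6, seat 6=9, seat 7=4

seat 4 must be 8 (only option left). Strike 8 from seat 5, seat 7.
That leaves seat 5 = 6.
seat 7 has just one choice, so seat 7 = 4. Eliminate 4 elsewhere: seat 2.
seat 2's domain is down to {5}, so seat 2 = 5. Remove 5 from seat 3, seat 6.
seat 3's domain is down to {10}, so seat 3 = 10. Remove 10 from seat 6.
seat 6's domain is down to {9}, so seat 6 = 9. Eliminate 9 elsewhere: seat 1.
That leaves seat 1 = 7.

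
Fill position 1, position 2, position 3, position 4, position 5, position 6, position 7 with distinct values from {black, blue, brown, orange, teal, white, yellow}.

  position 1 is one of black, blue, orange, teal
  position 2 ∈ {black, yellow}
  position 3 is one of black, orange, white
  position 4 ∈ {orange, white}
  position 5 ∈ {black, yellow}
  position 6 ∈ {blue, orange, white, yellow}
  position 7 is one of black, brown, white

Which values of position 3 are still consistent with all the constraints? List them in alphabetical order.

Among the 7 variables, brown fits only position 7 (and all 7 values in {black, blue, brown, orange, teal, white, yellow} must be used), so position 7 = brown.
The 6 still-open variables together cover exactly {black, blue, orange, teal, white, yellow} — 6 values for 6 variables — and teal appears only in position 1's list, so position 1 = teal.
Among the 5 still-open variables, blue fits only position 6 (and all 5 values in {black, blue, orange, white, yellow} must be used), so position 6 = blue.
position 2 and position 5 between them cover only {black, yellow} — a naked pair. Remove those values from position 3.
No further eliminations apply; position 3 can still be any of orange, white.

orange, white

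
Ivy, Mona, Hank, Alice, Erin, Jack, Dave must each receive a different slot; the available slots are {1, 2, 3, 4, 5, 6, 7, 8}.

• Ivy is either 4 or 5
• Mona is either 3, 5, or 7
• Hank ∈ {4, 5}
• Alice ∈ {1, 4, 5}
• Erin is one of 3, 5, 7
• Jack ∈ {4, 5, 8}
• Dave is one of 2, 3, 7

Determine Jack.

8

The 7 variables draw from only 7 values {1, 2, 3, 4, 5, 7, 8}, so each is used; only Alice can be 1, hence Alice = 1.
Among the 6 still-open variables, 2 fits only Dave (and all 6 values in {2, 3, 4, 5, 7, 8} must be used), so Dave = 2.
The 5 still-open variables together cover exactly {3, 4, 5, 7, 8} — 5 values for 5 variables — and 8 appears only in Jack's list, so Jack = 8.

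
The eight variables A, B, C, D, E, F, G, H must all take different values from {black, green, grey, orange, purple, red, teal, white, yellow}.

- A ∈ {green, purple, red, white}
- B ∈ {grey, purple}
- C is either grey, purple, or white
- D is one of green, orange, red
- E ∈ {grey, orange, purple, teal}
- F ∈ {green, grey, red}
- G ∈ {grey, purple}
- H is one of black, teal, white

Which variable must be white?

C

The 8 variables together cover exactly {black, green, grey, orange, purple, red, teal, white} — 8 values for 8 variables — and black appears only in H's list, so H = black.
The 7 still-open variables together cover exactly {green, grey, orange, purple, red, teal, white} — 7 values for 7 variables — and teal appears only in E's list, so E = teal.
Among the 6 still-open variables, orange fits only D (and all 6 values in {green, grey, orange, purple, red, white} must be used), so D = orange.
The 2 variables B and G are confined to {grey, purple}, which locks those values in; drop them from A, C, F.
So white goes to C.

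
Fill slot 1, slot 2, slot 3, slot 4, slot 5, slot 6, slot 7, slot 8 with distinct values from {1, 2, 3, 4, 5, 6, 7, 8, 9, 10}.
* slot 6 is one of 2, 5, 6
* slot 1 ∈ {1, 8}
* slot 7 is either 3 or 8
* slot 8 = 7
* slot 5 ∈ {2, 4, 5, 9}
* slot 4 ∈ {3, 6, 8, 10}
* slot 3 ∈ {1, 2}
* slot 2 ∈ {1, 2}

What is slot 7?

slot 8 has just one choice, so slot 8 = 7.
slot 2 and slot 3 between them cover only {1, 2} — a naked pair. Remove those values from slot 1, slot 5, slot 6.
slot 1 has just one choice, so slot 1 = 8. So slot 4, slot 7 can't be 8.
So slot 7 = 3.

3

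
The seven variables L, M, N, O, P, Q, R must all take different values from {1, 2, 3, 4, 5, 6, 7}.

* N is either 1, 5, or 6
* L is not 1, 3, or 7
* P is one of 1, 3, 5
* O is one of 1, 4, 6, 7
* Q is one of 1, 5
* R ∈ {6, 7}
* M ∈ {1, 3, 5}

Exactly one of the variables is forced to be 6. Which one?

The 7 variables draw from only 7 values {1, 2, 3, 4, 5, 6, 7}, so each is used; only L can be 2, hence L = 2.
The 6 still-open variables together cover exactly {1, 3, 4, 5, 6, 7} — 6 values for 6 variables — and 4 appears only in O's list, so O = 4.
The 5 still-open variables draw from only 5 values {1, 3, 5, 6, 7}, so each is used; only R can be 7, hence R = 7.
The 4 still-open variables together cover exactly {1, 3, 5, 6} — 4 values for 4 variables — and 6 appears only in N's list, so N = 6.

N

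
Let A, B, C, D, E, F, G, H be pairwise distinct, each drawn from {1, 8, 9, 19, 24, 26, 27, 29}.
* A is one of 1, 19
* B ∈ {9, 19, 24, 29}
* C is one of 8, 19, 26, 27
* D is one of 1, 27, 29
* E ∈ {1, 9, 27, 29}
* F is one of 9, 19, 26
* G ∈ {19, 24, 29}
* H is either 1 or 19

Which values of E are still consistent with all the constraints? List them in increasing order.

9, 27, 29

The 8 variables draw from only 8 values {1, 8, 9, 19, 24, 26, 27, 29}, so each is used; only C can be 8, hence C = 8.
Among the 7 still-open variables, 26 fits only F (and all 7 values in {1, 9, 19, 24, 26, 27, 29} must be used), so F = 26.
The 2 variables A and H are confined to {1, 19}, which locks those values in; drop them from B, D, E, G.
No further eliminations apply; E can still be any of 9, 27, 29.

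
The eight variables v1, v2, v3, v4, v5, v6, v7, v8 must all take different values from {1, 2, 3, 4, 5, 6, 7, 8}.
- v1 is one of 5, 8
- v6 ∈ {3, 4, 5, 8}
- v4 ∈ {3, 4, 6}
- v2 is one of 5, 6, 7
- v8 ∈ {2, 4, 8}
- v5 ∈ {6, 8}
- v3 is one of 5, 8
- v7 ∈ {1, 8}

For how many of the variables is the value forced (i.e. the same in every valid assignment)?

The 8 variables draw from only 8 values {1, 2, 3, 4, 5, 6, 7, 8}, so each is used; only v7 can be 1, hence v7 = 1.
The 7 still-open variables together cover exactly {2, 3, 4, 5, 6, 7, 8} — 7 values for 7 variables — and 2 appears only in v8's list, so v8 = 2.
The 6 still-open variables together cover exactly {3, 4, 5, 6, 7, 8} — 6 values for 6 variables — and 7 appears only in v2's list, so v2 = 7.
v1 and v3 between them cover only {5, 8} — a naked pair. Remove those values from v5, v6.
v5 has just one choice, so v5 = 6. So v4 can't be 6.
Determined: v2=7, v5=6, v7=1, v8=2. The other variables each still have more than one consistent value. That makes 4.

4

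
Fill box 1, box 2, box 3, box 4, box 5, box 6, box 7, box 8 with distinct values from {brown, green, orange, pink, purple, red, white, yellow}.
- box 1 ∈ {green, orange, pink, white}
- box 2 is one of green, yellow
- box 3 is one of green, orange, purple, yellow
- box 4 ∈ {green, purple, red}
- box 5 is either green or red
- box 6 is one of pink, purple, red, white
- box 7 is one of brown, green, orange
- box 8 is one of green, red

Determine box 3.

orange

The 8 variables draw from only 8 values {brown, green, orange, pink, purple, red, white, yellow}, so each is used; only box 7 can be brown, hence box 7 = brown.
box 5 and box 8 share exactly the 2 values {green, red}; by pigeonhole those values go to them, so strike green, red from box 1, box 2, box 3, box 4, box 6.
box 2 has just one choice, so box 2 = yellow. Eliminate yellow elsewhere: box 3.
box 4 must be purple (only option left). Strike purple from box 3, box 6.
So box 3 = orange.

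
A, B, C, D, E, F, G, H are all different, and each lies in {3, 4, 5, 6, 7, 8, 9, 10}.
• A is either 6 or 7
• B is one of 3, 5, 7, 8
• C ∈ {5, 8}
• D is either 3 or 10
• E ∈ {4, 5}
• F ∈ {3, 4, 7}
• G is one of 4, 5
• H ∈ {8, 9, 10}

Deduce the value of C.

The 8 variables draw from only 8 values {3, 4, 5, 6, 7, 8, 9, 10}, so each is used; only A can be 6, hence A = 6.
Among the 7 still-open variables, 9 fits only H (and all 7 values in {3, 4, 5, 7, 8, 9, 10} must be used), so H = 9.
The 6 still-open variables draw from only 6 values {3, 4, 5, 7, 8, 10}, so each is used; only D can be 10, hence D = 10.
The 2 variables E and G are confined to {4, 5}, which locks those values in; drop them from B, C, F.
So C = 8.

8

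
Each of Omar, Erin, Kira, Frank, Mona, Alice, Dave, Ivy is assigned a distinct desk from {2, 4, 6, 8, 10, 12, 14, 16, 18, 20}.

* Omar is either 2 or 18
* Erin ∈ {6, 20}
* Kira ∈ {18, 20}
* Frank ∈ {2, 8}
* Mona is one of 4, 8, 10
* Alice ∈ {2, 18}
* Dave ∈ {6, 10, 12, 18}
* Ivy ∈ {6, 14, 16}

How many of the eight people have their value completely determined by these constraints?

3

Omar and Alice share exactly the 2 values {2, 18}; by pigeonhole those values go to them, so strike 2, 18 from Kira, Frank, Dave.
Kira's domain is down to {20}, so Kira = 20. So Erin can't be 20.
That leaves Frank = 8. Eliminate 8 elsewhere: Mona.
Erin has just one choice, so Erin = 6. Remove 6 from Dave, Ivy.
Determined: Erin=6, Kira=20, Frank=8. The other people each still have more than one consistent value. That makes 3.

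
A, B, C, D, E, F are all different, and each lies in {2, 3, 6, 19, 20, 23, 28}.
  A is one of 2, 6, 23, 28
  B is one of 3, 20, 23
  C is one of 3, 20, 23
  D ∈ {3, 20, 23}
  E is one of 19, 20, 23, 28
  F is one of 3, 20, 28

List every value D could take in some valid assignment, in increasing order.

3, 20, 23

B, C, D between them cover only {3, 20, 23} — a naked triple. Remove those values from A, E, F.
That leaves F = 28. Eliminate 28 elsewhere: A, E.
That leaves E = 19.
No further eliminations apply; D can still be any of 3, 20, 23.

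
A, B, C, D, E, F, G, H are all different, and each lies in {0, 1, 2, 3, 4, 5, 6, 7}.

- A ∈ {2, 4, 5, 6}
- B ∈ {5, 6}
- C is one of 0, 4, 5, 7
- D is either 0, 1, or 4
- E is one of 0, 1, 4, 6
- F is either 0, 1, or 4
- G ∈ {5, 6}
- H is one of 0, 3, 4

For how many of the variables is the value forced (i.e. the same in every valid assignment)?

3

The 8 variables together cover exactly {0, 1, 2, 3, 4, 5, 6, 7} — 8 values for 8 variables — and 2 appears only in A's list, so A = 2.
Among the 7 still-open variables, 3 fits only H (and all 7 values in {0, 1, 3, 4, 5, 6, 7} must be used), so H = 3.
The 6 still-open variables draw from only 6 values {0, 1, 4, 5, 6, 7}, so each is used; only C can be 7, hence C = 7.
B and G share exactly the 2 values {5, 6}; by pigeonhole those values go to them, so strike 5, 6 from E.
Determined: A=2, C=7, H=3. The other variables each still have more than one consistent value. That makes 3.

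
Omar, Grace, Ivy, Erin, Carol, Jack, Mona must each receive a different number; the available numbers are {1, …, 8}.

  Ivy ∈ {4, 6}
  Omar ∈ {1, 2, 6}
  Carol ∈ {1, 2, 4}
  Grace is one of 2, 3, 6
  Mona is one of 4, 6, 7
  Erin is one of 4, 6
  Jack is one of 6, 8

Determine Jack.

8

Among the 7 variables, 3 fits only Grace (and all 7 values in {1, 2, 3, 4, 6, 7, 8} must be used), so Grace = 3.
The 6 still-open variables together cover exactly {1, 2, 4, 6, 7, 8} — 6 values for 6 variables — and 7 appears only in Mona's list, so Mona = 7.
Among the 5 still-open variables, 8 fits only Jack (and all 5 values in {1, 2, 4, 6, 8} must be used), so Jack = 8.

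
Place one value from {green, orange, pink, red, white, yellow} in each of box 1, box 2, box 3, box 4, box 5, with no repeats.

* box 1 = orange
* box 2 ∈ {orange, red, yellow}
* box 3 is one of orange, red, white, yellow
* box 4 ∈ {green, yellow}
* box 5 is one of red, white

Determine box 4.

green

box 1 has just one choice, so box 1 = orange. Eliminate orange elsewhere: box 2, box 3.
The 4 still-open variables together cover exactly {green, red, white, yellow} — 4 values for 4 variables — and green appears only in box 4's list, so box 4 = green.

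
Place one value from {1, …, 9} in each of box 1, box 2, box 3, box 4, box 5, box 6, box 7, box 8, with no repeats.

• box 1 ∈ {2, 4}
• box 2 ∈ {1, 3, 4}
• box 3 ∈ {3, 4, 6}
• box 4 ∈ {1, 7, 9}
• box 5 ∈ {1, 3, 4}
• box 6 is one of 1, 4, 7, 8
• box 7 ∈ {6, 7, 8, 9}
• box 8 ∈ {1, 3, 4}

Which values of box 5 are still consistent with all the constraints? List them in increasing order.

Among the 8 variables, 2 fits only box 1 (and all 8 values in {1, 2, 3, 4, 6, 7, 8, 9} must be used), so box 1 = 2.
box 2, box 5, box 8 share exactly the 3 values {1, 3, 4}; by pigeonhole those values go to them, so strike 1, 3, 4 from box 3, box 4, box 6.
box 3 must be 6 (only option left). Eliminate 6 elsewhere: box 7.
No further eliminations apply; box 5 can still be any of 1, 3, 4.

1, 3, 4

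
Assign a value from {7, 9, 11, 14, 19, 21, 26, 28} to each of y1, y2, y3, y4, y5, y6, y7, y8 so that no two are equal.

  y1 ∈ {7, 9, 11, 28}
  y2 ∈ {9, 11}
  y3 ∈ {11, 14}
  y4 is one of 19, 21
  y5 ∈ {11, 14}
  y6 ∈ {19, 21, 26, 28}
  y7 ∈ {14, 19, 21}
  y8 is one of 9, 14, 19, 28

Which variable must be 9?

y2

The 8 variables draw from only 8 values {7, 9, 11, 14, 19, 21, 26, 28}, so each is used; only y1 can be 7, hence y1 = 7.
The 7 still-open variables together cover exactly {9, 11, 14, 19, 21, 26, 28} — 7 values for 7 variables — and 26 appears only in y6's list, so y6 = 26.
The 6 still-open variables together cover exactly {9, 11, 14, 19, 21, 28} — 6 values for 6 variables — and 28 appears only in y8's list, so y8 = 28.
The 5 still-open variables draw from only 5 values {9, 11, 14, 19, 21}, so each is used; only y2 can be 9, hence y2 = 9.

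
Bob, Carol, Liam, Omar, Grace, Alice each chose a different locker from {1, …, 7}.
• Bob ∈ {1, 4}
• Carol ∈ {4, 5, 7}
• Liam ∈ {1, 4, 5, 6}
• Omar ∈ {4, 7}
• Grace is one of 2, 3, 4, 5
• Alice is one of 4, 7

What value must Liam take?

Omar and Alice between them cover only {4, 7} — a naked pair. Remove those values from Bob, Carol, Liam, Grace.
Bob must be 1 (only option left). So Liam can't be 1.
Carol's domain is down to {5}, so Carol = 5. Strike 5 from Liam, Grace.
So Liam = 6.

6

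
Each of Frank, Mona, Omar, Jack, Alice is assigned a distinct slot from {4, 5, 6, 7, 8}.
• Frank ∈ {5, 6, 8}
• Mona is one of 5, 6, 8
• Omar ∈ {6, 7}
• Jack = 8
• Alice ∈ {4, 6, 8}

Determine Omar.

7

Jack must be 8 (only option left). Remove 8 from Frank, Mona, Alice.
The 4 still-open variables together cover exactly {4, 5, 6, 7} — 4 values for 4 variables — and 4 appears only in Alice's list, so Alice = 4.
The 3 still-open variables together cover exactly {5, 6, 7} — 3 values for 3 variables — and 7 appears only in Omar's list, so Omar = 7.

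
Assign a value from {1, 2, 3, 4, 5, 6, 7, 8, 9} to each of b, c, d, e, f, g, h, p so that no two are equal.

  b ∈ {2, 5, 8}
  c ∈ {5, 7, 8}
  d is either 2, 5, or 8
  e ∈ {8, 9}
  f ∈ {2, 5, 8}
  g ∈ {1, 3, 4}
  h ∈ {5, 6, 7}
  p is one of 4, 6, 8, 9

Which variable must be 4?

b, d, f share exactly the 3 values {2, 5, 8}; by pigeonhole those values go to them, so strike 2, 5, 8 from c, e, h, p.
c must be 7 (only option left). So h can't be 7.
e has just one choice, so e = 9. Remove 9 from p.
That leaves h = 6. Eliminate 6 elsewhere: p.
So 4 goes to p.

p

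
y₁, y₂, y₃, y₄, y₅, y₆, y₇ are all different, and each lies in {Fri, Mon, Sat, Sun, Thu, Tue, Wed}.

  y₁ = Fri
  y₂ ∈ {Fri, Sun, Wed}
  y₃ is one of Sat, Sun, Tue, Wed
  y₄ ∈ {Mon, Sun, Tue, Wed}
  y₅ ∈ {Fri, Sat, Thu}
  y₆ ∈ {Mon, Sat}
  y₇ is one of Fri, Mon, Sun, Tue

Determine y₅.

Thu

y₁'s domain is down to {Fri}, so y₁ = Fri. Eliminate Fri elsewhere: y₂, y₅, y₇.
The 6 still-open variables draw from only 6 values {Mon, Sat, Sun, Thu, Tue, Wed}, so each is used; only y₅ can be Thu, hence y₅ = Thu.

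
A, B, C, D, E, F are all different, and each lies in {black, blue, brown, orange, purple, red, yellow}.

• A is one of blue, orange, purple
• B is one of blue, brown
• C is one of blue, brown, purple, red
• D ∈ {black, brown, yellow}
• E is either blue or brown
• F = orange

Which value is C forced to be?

red

F has just one choice, so F = orange. Eliminate orange elsewhere: A.
B and E between them cover only {blue, brown} — a naked pair. Remove those values from A, C, D.
A's domain is down to {purple}, so A = purple. So C can't be purple.
So C = red.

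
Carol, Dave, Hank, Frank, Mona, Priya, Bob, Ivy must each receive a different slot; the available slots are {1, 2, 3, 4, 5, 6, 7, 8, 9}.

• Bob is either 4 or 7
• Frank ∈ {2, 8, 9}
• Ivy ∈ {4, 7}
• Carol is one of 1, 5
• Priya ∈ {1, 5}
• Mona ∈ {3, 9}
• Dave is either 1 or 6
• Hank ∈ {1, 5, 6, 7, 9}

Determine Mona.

Carol and Priya share exactly the 2 values {1, 5}; by pigeonhole those values go to them, so strike 1, 5 from Dave, Hank.
Dave must be 6 (only option left). Eliminate 6 elsewhere: Hank.
Bob and Ivy between them cover only {4, 7} — a naked pair. Remove those values from Hank.
Hank's domain is down to {9}, so Hank = 9. Eliminate 9 elsewhere: Frank, Mona.
So Mona = 3.

3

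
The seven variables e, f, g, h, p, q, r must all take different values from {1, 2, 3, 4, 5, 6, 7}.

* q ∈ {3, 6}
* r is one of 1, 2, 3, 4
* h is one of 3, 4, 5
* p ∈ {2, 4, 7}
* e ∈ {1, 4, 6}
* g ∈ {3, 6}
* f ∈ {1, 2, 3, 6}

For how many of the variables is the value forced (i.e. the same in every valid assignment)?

The 7 variables together cover exactly {1, 2, 3, 4, 5, 6, 7} — 7 values for 7 variables — and 5 appears only in h's list, so h = 5.
The 6 still-open variables together cover exactly {1, 2, 3, 4, 6, 7} — 6 values for 6 variables — and 7 appears only in p's list, so p = 7.
g and q share exactly the 2 values {3, 6}; by pigeonhole those values go to them, so strike 3, 6 from e, f, r.
Determined: h=5, p=7. The other variables each still have more than one consistent value. That makes 2.

2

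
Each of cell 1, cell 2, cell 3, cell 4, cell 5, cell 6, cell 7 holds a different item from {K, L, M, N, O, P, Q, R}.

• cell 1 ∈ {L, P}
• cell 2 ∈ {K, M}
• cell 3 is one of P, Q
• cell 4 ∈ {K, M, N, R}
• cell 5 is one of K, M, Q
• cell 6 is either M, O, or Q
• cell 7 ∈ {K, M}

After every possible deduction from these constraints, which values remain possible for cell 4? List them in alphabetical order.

cell 2 and cell 7 share exactly the 2 values {K, M}; by pigeonhole those values go to them, so strike K, M from cell 4, cell 5, cell 6.
cell 5 has just one choice, so cell 5 = Q. Strike Q from cell 3, cell 6.
cell 6 has just one choice, so cell 6 = O.
cell 3 has just one choice, so cell 3 = P. Eliminate P elsewhere: cell 1.
That leaves cell 1 = L.
No further eliminations apply; cell 4 can still be any of N, R.

N, R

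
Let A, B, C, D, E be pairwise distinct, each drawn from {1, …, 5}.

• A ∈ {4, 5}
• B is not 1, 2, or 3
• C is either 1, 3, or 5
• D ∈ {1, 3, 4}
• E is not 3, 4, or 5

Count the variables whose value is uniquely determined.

Among the 5 variables, 2 fits only E (and all 5 values in {1, 2, 3, 4, 5} must be used), so E = 2.
A and B between them cover only {4, 5} — a naked pair. Remove those values from C, D.
Determined: E=2. The other variables each still have more than one consistent value. That makes 1.

1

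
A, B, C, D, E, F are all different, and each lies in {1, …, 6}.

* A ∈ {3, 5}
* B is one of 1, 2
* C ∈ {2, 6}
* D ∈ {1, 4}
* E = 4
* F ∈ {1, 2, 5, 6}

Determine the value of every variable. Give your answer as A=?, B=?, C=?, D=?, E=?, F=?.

E must be 4 (only option left). Eliminate 4 elsewhere: D.
D has just one choice, so D = 1. Remove 1 from B, F.
B has just one choice, so B = 2. Remove 2 from C, F.
C has just one choice, so C = 6. Eliminate 6 elsewhere: F.
F must be 5 (only option left). So A can't be 5.
A's domain is down to {3}, so A = 3.

A=3, B=2, C=6, D=1, E=4, F=5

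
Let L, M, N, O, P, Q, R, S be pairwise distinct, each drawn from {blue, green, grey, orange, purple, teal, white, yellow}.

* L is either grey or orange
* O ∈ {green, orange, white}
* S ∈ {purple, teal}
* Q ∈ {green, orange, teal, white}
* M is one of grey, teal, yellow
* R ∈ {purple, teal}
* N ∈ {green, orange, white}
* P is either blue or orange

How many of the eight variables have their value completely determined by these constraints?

3

Among the 8 variables, blue fits only P (and all 8 values in {blue, green, grey, orange, purple, teal, white, yellow} must be used), so P = blue.
Among the 7 still-open variables, yellow fits only M (and all 7 values in {green, grey, orange, purple, teal, white, yellow} must be used), so M = yellow.
The 6 still-open variables draw from only 6 values {green, grey, orange, purple, teal, white}, so each is used; only L can be grey, hence L = grey.
R and S share exactly the 2 values {purple, teal}; by pigeonhole those values go to them, so strike purple, teal from Q.
Determined: L=grey, M=yellow, P=blue. The other variables each still have more than one consistent value. That makes 3.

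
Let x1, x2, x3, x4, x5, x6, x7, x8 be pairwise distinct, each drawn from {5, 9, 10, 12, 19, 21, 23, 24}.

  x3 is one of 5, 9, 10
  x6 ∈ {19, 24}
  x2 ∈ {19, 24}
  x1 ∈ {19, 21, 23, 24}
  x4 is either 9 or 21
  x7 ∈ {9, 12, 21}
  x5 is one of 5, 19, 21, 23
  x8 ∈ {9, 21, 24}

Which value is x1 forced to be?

23

The 8 variables together cover exactly {5, 9, 10, 12, 19, 21, 23, 24} — 8 values for 8 variables — and 10 appears only in x3's list, so x3 = 10.
Among the 7 still-open variables, 5 fits only x5 (and all 7 values in {5, 9, 12, 19, 21, 23, 24} must be used), so x5 = 5.
The 6 still-open variables draw from only 6 values {9, 12, 19, 21, 23, 24}, so each is used; only x7 can be 12, hence x7 = 12.
Among the 5 still-open variables, 23 fits only x1 (and all 5 values in {9, 19, 21, 23, 24} must be used), so x1 = 23.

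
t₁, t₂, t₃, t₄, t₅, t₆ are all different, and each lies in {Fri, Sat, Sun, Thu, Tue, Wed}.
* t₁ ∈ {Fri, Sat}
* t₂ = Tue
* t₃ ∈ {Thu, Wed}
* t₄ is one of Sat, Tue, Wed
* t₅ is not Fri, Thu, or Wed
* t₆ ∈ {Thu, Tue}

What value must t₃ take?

t₂ must be Tue (only option left). Remove Tue from t₄, t₅, t₆.
That leaves t₆ = Thu. So t₃ can't be Thu.
So t₃ = Wed.

Wed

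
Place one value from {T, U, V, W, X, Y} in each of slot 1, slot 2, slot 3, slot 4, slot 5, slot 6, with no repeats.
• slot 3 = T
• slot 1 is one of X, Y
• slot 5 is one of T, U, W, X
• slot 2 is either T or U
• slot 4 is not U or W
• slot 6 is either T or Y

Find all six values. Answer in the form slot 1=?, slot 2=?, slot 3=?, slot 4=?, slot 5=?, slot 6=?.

slot 3 must be T (only option left). Eliminate T elsewhere: slot 2, slot 4, slot 5, slot 6.
slot 6 must be Y (only option left). So slot 1, slot 4 can't be Y.
slot 1 has just one choice, so slot 1 = X. So slot 4, slot 5 can't be X.
slot 2 has just one choice, so slot 2 = U. Eliminate U elsewhere: slot 5.
slot 4's domain is down to {V}, so slot 4 = V.
slot 5 has just one choice, so slot 5 = W.

slot 1=X, slot 2=U, slot 3=T, slot 4=V, slot 5=W, slot 6=Y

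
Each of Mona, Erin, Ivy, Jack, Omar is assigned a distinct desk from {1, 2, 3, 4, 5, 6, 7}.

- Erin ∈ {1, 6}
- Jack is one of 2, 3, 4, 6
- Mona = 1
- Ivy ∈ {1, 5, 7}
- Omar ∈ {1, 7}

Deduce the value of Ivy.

5

Mona must be 1 (only option left). So Erin, Ivy, Omar can't be 1.
Erin's domain is down to {6}, so Erin = 6. Remove 6 from Jack.
Omar has just one choice, so Omar = 7. Remove 7 from Ivy.
So Ivy = 5.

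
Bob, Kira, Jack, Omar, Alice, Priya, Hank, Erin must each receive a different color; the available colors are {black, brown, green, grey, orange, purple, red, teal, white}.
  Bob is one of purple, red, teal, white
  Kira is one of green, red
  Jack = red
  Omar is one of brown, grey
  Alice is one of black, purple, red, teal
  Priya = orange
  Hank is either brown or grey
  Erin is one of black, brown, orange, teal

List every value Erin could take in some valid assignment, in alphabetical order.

black, teal

Jack has just one choice, so Jack = red. So Bob, Kira, Alice can't be red.
Priya has just one choice, so Priya = orange. Eliminate orange elsewhere: Erin.
Kira's domain is down to {green}, so Kira = green.
Omar and Hank share exactly the 2 values {brown, grey}; by pigeonhole those values go to them, so strike brown, grey from Erin.
No further eliminations apply; Erin can still be any of black, teal.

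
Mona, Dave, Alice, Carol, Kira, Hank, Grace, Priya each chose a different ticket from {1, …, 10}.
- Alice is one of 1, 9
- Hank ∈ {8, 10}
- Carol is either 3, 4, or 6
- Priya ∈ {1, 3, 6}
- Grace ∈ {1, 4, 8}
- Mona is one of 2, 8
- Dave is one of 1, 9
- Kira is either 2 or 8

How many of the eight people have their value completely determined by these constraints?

2

Among the 8 variables, 10 fits only Hank (and all 8 values in {1, 2, 3, 4, 6, 8, 9, 10} must be used), so Hank = 10.
Mona and Kira between them cover only {2, 8} — a naked pair. Remove those values from Grace.
Dave and Alice share exactly the 2 values {1, 9}; by pigeonhole those values go to them, so strike 1, 9 from Grace, Priya.
Grace must be 4 (only option left). Remove 4 from Carol.
Determined: Hank=10, Grace=4. The other people each still have more than one consistent value. That makes 2.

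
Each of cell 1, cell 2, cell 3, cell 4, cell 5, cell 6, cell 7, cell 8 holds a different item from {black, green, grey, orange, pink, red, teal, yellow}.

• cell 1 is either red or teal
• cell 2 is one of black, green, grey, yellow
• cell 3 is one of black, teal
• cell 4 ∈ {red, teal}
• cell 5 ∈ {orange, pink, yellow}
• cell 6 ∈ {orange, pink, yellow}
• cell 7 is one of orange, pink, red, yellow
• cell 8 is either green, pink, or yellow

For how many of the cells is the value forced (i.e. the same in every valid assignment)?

3

The 8 variables together cover exactly {black, green, grey, orange, pink, red, teal, yellow} — 8 values for 8 variables — and grey appears only in cell 2's list, so cell 2 = grey.
The 7 still-open variables together cover exactly {black, green, orange, pink, red, teal, yellow} — 7 values for 7 variables — and black appears only in cell 3's list, so cell 3 = black.
The 6 still-open variables together cover exactly {green, orange, pink, red, teal, yellow} — 6 values for 6 variables — and green appears only in cell 8's list, so cell 8 = green.
cell 1 and cell 4 between them cover only {red, teal} — a naked pair. Remove those values from cell 7.
Determined: cell 2=grey, cell 3=black, cell 8=green. The other cells each still have more than one consistent value. That makes 3.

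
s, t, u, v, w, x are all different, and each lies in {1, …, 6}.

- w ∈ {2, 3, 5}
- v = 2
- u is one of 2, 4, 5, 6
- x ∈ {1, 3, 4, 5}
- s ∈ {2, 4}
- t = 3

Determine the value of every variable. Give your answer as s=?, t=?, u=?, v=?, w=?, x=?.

t's domain is down to {3}, so t = 3. Remove 3 from w, x.
v's domain is down to {2}, so v = 2. Remove 2 from s, u, w.
w's domain is down to {5}, so w = 5. So u, x can't be 5.
s has just one choice, so s = 4. Eliminate 4 elsewhere: u, x.
u's domain is down to {6}, so u = 6.
x has just one choice, so x = 1.

s=4, t=3, u=6, v=2, w=5, x=1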